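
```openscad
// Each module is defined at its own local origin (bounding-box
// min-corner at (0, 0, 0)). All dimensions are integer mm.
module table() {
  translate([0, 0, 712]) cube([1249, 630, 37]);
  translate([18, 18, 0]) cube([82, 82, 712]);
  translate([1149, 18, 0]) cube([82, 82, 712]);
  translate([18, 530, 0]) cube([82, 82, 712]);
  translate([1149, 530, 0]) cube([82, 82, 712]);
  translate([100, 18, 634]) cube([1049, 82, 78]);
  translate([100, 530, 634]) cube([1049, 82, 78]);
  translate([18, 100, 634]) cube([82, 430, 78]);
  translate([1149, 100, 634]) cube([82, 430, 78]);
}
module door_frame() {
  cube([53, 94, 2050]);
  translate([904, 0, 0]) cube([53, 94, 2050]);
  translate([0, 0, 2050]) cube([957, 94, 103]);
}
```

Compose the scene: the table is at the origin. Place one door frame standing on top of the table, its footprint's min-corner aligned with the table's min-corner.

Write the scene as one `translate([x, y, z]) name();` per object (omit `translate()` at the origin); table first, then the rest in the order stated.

table();
translate([0, 0, 749]) door_frame();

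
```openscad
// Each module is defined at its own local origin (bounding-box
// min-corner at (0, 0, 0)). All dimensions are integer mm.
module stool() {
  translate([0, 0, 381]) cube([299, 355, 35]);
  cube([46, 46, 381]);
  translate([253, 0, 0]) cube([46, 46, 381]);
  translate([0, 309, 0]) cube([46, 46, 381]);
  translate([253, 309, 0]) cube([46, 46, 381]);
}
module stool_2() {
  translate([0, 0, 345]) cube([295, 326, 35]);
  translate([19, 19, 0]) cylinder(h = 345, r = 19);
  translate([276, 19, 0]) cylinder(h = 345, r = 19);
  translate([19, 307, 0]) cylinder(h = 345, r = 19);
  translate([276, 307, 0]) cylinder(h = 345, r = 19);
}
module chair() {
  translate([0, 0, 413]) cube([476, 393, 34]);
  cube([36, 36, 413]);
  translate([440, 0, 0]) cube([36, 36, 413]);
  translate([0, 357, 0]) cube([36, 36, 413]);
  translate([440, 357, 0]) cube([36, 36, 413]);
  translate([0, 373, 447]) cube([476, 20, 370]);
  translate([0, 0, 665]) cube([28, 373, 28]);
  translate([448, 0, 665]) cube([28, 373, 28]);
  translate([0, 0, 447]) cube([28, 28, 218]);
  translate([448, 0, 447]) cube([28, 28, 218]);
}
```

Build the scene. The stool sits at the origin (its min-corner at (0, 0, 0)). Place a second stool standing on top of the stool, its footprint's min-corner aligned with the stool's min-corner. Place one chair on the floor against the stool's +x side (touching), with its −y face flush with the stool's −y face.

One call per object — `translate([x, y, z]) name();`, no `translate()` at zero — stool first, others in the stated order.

stool();
translate([0, 0, 416]) stool_2();
translate([299, 0, 0]) chair();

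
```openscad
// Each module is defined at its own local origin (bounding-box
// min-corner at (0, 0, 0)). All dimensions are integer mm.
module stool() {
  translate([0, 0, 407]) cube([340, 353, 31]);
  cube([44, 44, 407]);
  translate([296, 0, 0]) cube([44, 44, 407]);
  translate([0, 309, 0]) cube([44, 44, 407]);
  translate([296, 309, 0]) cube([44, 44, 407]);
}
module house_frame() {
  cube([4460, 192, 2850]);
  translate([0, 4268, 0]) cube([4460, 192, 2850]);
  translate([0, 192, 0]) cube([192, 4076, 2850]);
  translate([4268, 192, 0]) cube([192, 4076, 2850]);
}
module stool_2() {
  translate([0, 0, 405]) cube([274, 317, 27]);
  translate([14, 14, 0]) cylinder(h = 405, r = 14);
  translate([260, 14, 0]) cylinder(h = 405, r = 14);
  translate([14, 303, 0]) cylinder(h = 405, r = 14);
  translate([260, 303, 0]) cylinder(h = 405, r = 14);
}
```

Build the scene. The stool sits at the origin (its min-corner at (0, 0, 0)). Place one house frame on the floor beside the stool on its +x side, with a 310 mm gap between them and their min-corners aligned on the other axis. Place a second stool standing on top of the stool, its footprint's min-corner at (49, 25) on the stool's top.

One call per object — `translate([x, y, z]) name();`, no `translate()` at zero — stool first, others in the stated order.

stool();
translate([650, 0, 0]) house_frame();
translate([49, 25, 438]) stool_2();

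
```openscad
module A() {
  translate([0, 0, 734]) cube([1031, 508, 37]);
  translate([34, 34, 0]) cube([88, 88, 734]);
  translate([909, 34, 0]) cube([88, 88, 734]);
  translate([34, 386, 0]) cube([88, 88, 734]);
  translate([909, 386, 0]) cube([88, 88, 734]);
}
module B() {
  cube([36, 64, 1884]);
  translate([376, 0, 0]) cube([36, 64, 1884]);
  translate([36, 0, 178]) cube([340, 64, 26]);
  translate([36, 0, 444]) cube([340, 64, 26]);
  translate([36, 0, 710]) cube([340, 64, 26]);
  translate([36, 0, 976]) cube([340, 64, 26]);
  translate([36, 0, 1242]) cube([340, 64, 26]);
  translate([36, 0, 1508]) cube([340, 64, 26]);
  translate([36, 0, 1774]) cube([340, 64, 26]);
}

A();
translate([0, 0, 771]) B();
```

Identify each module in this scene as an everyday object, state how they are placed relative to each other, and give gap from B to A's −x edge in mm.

The ladder's min-x is at 0; the table's min-x is 0; gap = 0 mm.

A is a table. B is a ladder. The ladder is on top of the table. The gap from the ladder to the table's −x edge is 0 mm.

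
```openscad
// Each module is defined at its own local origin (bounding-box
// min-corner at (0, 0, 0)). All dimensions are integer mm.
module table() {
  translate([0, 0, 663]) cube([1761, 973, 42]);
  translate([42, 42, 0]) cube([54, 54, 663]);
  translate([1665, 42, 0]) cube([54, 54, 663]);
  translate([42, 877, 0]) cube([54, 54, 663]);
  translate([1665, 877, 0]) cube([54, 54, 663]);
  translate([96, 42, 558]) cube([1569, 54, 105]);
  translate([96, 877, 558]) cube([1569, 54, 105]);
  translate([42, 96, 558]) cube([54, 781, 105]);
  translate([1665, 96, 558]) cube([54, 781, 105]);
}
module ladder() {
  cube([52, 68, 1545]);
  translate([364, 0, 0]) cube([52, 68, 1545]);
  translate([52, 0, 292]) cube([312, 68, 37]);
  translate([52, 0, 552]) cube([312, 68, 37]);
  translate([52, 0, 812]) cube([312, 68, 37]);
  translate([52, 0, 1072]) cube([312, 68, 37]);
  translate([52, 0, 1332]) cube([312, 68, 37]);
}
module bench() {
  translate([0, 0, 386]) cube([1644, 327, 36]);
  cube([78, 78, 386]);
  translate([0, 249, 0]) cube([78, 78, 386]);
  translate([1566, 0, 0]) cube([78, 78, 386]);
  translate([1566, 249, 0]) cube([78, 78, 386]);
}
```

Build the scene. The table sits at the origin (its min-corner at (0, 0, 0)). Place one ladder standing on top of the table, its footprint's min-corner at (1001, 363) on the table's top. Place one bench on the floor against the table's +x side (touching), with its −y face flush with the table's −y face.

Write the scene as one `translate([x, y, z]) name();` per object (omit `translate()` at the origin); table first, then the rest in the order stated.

table();
translate([1001, 363, 705]) ladder();
translate([1761, 0, 0]) bench();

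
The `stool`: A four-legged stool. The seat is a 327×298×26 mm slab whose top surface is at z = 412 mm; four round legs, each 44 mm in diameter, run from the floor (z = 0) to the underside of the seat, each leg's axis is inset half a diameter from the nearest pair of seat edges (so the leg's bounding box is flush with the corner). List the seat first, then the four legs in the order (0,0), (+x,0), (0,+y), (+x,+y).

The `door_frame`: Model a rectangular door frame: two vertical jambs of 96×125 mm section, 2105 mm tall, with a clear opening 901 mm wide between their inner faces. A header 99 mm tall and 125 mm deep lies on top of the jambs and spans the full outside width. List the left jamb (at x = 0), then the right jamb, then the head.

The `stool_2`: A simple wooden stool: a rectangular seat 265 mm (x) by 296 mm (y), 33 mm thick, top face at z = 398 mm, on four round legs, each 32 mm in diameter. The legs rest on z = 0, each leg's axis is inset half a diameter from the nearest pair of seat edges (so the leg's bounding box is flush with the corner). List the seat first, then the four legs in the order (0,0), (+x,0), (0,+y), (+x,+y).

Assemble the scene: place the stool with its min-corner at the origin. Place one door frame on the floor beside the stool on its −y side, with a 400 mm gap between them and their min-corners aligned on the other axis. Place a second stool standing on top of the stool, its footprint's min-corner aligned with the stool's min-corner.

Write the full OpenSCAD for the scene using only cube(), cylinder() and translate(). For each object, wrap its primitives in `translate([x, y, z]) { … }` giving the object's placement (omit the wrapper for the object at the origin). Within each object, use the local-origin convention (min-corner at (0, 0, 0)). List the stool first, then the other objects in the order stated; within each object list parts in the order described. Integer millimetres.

translate([0, 0, 386]) cube([327, 298, 26]);
translate([22, 22, 0]) cylinder(h = 386, r = 22);
translate([305, 22, 0]) cylinder(h = 386, r = 22);
translate([22, 276, 0]) cylinder(h = 386, r = 22);
translate([305, 276, 0]) cylinder(h = 386, r = 22);
translate([0, -525, 0]) {
  cube([96, 125, 2105]);
  translate([997, 0, 0]) cube([96, 125, 2105]);
  translate([0, 0, 2105]) cube([1093, 125, 99]);
}
translate([0, 0, 412]) {
  translate([0, 0, 365]) cube([265, 296, 33]);
  translate([16, 16, 0]) cylinder(h = 365, r = 16);
  translate([249, 16, 0]) cylinder(h = 365, r = 16);
  translate([16, 280, 0]) cylinder(h = 365, r = 16);
  translate([249, 280, 0]) cylinder(h = 365, r = 16);
}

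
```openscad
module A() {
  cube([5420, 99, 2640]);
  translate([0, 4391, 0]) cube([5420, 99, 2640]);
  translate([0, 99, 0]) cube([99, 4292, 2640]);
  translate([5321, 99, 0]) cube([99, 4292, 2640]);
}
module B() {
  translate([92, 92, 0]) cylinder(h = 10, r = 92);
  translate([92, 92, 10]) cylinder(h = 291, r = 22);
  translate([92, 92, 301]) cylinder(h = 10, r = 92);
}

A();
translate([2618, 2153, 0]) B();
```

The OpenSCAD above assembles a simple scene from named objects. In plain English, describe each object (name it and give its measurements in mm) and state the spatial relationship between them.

A is a box-shaped house frame (walls only): outside footprint 5420×4490 mm, wall height 2640 mm, wall thickness 99 mm. The two y-facing walls run the full x-width; the two x-facing walls fit between the inner faces of the y-facing walls.

B is a spool: two coaxial disc flanges of radius 92 mm and thickness 10 mm, joined by a core cylinder of radius 22 mm and height 291 mm. The lower flange rests on z = 0 and the three cylinders share a vertical axis.

The spool sits inside the house frame, centred.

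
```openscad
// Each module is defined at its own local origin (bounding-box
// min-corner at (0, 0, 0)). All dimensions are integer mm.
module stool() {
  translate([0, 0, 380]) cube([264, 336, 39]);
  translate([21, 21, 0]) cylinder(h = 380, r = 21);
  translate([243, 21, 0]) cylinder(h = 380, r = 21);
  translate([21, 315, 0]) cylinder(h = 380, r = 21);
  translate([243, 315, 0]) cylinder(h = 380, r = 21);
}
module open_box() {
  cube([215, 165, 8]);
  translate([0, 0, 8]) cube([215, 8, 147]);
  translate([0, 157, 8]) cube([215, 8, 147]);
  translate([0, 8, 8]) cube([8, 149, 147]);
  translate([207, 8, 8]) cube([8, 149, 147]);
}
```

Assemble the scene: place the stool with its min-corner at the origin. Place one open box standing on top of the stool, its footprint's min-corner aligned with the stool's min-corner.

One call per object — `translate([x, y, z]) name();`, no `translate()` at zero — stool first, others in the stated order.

stool();
translate([0, 0, 419]) open_box();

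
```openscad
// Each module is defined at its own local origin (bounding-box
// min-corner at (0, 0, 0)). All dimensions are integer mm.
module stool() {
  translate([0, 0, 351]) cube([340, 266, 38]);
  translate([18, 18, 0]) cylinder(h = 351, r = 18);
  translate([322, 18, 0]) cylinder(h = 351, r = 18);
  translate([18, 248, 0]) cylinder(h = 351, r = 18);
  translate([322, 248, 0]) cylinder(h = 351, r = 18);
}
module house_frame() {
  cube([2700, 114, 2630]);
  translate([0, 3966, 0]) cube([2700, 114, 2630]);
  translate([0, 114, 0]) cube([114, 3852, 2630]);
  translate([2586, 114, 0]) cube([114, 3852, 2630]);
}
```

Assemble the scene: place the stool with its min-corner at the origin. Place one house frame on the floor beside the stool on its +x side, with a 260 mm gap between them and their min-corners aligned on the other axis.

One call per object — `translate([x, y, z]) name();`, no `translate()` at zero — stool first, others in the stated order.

stool();
translate([600, 0, 0]) house_frame();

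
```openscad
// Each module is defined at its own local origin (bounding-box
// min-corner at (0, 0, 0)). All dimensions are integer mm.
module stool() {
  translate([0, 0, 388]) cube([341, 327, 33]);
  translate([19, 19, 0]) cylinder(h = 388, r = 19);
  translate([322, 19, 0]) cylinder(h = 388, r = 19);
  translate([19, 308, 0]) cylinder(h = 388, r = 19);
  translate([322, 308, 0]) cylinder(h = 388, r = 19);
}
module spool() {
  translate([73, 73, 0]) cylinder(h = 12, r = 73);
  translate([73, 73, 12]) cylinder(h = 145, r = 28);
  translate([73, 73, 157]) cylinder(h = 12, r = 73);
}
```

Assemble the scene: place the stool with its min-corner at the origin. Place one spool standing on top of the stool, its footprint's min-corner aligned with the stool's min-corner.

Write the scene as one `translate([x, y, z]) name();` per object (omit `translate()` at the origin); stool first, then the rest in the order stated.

stool();
translate([0, 0, 421]) spool();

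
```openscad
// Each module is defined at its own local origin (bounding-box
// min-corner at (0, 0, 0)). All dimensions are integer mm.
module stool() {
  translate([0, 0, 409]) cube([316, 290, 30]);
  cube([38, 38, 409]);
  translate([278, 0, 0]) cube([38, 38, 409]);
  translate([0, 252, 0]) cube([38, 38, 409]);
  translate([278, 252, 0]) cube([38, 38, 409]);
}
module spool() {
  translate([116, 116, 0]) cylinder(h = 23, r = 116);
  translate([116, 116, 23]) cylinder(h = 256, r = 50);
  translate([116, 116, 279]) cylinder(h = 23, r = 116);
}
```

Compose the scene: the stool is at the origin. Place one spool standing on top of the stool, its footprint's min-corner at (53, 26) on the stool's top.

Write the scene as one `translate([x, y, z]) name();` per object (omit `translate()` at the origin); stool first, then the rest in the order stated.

stool();
translate([53, 26, 439]) spool();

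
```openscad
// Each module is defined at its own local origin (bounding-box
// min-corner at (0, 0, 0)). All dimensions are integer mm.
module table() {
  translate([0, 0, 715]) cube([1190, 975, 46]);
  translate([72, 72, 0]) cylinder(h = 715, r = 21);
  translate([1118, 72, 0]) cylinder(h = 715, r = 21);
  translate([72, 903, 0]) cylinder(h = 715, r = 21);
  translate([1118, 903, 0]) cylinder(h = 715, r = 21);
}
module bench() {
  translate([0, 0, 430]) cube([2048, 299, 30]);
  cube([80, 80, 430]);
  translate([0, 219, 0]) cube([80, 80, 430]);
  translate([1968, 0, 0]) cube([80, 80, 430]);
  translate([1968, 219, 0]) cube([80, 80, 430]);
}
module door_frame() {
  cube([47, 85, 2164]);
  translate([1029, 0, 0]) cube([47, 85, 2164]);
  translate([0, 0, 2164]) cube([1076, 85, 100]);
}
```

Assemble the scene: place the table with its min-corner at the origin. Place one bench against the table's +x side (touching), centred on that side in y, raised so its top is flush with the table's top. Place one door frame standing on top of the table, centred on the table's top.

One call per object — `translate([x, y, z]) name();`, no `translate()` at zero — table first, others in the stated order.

table();
translate([1190, 338, 301]) bench();
translate([57, 445, 761]) door_frame();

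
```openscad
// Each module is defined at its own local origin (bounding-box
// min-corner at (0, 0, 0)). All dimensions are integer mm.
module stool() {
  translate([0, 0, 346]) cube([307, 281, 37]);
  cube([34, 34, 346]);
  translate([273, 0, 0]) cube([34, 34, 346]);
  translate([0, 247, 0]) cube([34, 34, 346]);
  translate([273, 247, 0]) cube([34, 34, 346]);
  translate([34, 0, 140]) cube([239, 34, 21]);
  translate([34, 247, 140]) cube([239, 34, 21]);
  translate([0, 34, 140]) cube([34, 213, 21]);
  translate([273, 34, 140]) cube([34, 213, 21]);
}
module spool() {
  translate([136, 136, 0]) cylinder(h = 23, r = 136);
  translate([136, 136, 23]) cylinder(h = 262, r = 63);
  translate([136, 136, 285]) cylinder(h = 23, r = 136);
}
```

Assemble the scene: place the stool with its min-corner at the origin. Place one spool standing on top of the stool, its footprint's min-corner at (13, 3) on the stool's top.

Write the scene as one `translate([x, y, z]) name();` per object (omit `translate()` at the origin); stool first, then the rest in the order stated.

stool();
translate([13, 3, 383]) spool();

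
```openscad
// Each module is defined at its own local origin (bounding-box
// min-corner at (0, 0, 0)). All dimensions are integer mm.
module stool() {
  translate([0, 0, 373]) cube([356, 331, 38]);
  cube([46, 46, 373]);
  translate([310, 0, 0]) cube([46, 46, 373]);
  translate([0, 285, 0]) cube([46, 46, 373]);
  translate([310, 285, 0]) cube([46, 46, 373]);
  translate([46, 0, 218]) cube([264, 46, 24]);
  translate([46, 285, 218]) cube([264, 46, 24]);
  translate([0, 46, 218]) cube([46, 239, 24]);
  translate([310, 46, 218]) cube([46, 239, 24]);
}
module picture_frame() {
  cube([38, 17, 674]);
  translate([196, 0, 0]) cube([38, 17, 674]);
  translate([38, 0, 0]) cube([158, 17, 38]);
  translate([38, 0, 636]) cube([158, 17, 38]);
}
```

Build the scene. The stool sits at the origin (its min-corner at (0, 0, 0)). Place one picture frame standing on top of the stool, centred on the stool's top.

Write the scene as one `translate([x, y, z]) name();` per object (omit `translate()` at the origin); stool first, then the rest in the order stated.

stool();
translate([61, 157, 411]) picture_frame();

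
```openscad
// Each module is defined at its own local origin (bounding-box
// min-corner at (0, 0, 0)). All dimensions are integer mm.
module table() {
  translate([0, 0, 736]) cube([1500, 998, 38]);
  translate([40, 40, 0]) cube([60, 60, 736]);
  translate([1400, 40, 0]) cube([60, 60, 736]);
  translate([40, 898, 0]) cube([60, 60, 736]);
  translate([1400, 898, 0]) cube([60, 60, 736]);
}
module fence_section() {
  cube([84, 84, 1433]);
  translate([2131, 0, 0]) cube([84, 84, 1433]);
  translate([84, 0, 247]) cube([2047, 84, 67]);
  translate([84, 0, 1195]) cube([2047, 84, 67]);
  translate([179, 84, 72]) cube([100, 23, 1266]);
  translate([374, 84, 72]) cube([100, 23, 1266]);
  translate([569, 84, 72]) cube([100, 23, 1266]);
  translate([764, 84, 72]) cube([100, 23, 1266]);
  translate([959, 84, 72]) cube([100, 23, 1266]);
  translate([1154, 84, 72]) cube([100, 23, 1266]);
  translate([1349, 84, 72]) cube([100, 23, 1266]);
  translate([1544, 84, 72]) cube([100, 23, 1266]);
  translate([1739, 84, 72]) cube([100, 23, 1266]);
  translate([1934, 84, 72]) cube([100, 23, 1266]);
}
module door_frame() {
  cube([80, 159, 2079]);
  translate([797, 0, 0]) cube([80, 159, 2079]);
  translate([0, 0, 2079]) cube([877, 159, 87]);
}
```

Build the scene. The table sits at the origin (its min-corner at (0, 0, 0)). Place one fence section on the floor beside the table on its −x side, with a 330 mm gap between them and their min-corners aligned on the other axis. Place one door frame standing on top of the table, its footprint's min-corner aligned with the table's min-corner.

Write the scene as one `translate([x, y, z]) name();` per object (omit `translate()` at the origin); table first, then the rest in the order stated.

table();
translate([-2545, 0, 0]) fence_section();
translate([0, 0, 774]) door_frame();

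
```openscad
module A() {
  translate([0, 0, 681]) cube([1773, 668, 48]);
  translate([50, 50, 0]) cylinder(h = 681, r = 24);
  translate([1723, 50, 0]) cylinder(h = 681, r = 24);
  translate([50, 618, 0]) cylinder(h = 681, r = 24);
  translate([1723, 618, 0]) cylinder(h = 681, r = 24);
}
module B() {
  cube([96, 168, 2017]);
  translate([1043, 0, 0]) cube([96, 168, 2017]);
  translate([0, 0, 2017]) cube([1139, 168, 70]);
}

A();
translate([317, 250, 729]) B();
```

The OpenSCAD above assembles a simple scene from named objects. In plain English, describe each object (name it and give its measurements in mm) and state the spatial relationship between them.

A is a rectangular dining table. The top is 1773×668×48 mm with its upper surface at z = 729 mm. It stands on four round legs of 48 mm diameter, each leg's bounding box inset 26 mm from the nearest pair of top edges, running from the floor to the underside of the top.

B is a rectangular door frame: two vertical jambs of 96×168 mm section, 2017 mm tall, with a clear opening 947 mm wide between their inner faces. A header 70 mm tall and 168 mm deep lies on top of the jambs and spans the full outside width.

The door frame is on top of the table, centred.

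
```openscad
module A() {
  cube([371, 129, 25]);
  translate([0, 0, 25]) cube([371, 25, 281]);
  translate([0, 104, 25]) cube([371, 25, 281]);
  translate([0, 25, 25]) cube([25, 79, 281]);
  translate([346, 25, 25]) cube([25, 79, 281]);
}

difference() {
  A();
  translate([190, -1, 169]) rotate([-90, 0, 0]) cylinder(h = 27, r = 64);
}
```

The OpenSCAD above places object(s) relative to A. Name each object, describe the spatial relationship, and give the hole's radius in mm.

The subtracted cylinder has r = 64 mm.

A is an open box. The open box has a circular hole through its front wall. The hole's radius is 64 mm.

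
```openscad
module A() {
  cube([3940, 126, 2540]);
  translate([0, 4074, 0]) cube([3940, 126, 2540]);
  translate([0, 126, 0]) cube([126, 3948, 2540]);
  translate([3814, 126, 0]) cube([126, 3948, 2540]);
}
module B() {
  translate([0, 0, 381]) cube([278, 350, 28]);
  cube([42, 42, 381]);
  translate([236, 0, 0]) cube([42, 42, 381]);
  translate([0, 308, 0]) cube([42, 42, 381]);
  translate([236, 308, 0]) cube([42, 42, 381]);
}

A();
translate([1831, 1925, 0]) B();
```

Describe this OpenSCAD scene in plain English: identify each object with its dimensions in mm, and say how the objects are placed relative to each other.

A is a box-shaped house frame (walls only): outside footprint 3940×4200 mm, wall height 2540 mm, wall thickness 126 mm. The two y-facing walls run the full x-width; the two x-facing walls fit between the inner faces of the y-facing walls.

B is a simple wooden stool: a rectangular seat 278 mm (x) by 350 mm (y), 28 mm thick, top face at z = 409 mm, on four square legs, each 42×42 mm in cross-section. The legs rest on z = 0, each flush with a corner of the seat.

The stool sits inside the house frame, centred.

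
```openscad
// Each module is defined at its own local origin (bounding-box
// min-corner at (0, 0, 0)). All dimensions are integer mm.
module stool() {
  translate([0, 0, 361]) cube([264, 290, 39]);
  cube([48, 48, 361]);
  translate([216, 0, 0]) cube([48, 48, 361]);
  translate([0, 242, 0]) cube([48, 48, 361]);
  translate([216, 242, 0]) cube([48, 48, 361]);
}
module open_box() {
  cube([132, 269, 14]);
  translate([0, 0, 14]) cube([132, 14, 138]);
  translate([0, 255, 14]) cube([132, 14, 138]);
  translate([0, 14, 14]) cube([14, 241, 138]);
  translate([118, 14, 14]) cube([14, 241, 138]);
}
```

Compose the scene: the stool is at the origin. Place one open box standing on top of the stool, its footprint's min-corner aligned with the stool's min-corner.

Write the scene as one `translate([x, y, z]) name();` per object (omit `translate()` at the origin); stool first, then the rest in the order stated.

stool();
translate([0, 0, 400]) open_box();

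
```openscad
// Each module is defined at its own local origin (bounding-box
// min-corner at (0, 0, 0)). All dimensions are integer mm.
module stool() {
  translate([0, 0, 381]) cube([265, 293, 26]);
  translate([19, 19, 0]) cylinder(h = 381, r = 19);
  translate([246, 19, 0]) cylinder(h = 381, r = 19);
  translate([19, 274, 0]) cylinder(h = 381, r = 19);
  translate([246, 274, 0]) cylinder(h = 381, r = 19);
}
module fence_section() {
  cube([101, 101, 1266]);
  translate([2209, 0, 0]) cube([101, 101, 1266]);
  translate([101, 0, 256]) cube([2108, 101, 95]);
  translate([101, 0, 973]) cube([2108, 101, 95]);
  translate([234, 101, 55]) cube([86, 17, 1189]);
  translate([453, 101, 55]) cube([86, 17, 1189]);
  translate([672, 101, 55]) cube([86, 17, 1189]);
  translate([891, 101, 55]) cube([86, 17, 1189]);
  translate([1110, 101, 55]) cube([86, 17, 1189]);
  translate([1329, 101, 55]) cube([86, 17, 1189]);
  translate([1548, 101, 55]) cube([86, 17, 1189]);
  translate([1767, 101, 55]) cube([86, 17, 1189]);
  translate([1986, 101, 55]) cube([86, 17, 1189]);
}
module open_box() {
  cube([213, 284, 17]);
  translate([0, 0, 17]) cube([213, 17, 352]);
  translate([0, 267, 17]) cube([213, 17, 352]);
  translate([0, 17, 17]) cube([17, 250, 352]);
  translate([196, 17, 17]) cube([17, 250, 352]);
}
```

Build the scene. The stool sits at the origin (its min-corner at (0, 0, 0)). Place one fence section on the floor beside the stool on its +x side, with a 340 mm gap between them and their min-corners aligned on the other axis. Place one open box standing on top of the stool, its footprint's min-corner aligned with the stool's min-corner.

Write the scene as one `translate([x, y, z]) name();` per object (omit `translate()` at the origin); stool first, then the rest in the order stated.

stool();
translate([605, 0, 0]) fence_section();
translate([0, 0, 407]) open_box();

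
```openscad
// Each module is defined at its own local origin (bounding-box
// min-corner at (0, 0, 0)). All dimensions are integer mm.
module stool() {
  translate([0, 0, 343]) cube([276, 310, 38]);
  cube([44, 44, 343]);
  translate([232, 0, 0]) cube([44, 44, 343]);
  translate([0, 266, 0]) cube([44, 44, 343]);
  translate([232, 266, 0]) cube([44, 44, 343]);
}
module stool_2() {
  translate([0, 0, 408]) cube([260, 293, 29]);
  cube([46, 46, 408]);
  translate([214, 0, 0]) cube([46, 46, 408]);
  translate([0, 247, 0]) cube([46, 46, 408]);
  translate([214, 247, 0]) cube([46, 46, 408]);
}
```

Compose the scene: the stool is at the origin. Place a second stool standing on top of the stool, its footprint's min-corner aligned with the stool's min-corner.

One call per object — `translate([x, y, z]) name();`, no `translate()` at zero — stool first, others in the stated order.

stool();
translate([0, 0, 381]) stool_2();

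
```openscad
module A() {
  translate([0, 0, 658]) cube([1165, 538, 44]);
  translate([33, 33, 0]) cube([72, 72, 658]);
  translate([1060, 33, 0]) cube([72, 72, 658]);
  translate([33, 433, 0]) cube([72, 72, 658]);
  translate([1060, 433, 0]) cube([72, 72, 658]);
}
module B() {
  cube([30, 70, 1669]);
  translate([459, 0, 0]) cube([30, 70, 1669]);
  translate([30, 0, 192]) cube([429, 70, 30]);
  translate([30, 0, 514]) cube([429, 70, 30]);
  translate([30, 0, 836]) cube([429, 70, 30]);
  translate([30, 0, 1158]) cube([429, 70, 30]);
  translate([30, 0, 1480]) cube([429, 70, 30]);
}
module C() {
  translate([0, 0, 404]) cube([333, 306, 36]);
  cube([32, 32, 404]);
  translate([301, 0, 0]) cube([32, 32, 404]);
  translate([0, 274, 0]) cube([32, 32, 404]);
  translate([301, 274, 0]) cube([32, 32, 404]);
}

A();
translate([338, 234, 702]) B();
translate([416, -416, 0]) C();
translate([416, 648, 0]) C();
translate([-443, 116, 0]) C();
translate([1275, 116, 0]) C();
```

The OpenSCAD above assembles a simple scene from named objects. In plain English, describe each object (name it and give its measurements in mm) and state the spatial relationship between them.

A is a rectangular dining table. The top is 1165×538×44 mm with its upper surface at z = 702 mm. It stands on four 72×72 mm square legs, each inset 33 mm from the nearest pair of top edges, running from the floor to the underside of the top.

B is a straight ladder. Two 30×70 mm vertical rails, 1669 mm tall, stand 489 mm apart (outside-to-outside) with their front faces coplanar on the −y side. 5 rungs, each 70 mm deep and 30 mm tall, span between the inner faces of the rails, front faces flush with the rails. The lowest rung's underside is at z = 192 mm and rungs are spaced 322 mm apart (underside to underside).

C is a simple wooden stool: a rectangular seat 333 mm (x) by 306 mm (y), 36 mm thick, top face at z = 440 mm, on four square legs, each 32×32 mm in cross-section. The legs rest on z = 0, each flush with a corner of the seat.

The ladder is on top of the table, centred. Four stools sit around the table at the −y, +y, −x, +x sides.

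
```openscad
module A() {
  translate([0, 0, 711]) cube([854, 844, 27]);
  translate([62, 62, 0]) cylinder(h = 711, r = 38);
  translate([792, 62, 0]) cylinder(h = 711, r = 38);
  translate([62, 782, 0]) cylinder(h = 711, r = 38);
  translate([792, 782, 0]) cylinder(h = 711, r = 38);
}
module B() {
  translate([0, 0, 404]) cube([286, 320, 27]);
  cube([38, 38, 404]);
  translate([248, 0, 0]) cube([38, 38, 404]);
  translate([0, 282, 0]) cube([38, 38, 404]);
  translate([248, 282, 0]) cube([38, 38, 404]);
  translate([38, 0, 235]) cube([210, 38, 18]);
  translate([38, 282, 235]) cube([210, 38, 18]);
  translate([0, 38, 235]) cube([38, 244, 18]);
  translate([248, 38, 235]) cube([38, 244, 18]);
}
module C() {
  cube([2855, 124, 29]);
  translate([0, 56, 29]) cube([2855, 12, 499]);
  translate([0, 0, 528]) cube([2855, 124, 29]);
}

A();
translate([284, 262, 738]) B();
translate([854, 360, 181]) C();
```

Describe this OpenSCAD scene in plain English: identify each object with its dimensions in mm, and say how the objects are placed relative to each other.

A is a rectangular dining table. The top is 854×844×27 mm with its upper surface at z = 738 mm. It stands on four round legs of 76 mm diameter, each leg's bounding box inset 24 mm from the nearest pair of top edges, running from the floor to the underside of the top.

B is a four-legged stool. The seat is a 286×320×27 mm slab whose top surface is at z = 431 mm; four square legs, each 38×38 mm in cross-section, run from the floor (z = 0) to the underside of the seat, each flush with a corner of the seat. Four stretchers, 38 mm wide and 18 mm tall, connect adjacent legs with their undersides at z = 235 mm, each running between the inner faces of the legs it joins and aligned with the legs' outer faces on the other axis.

C is an I-beam lying along x, 2855 mm long. Overall section height 557 mm. Two flanges 124 mm wide (y) and 29 mm thick, one on the floor and one at the top; a web 12 mm thick runs between them, centred on the flange width.

The stool is on top of the table, centred. The I-beam is beside the table with their tops flush at z = 738.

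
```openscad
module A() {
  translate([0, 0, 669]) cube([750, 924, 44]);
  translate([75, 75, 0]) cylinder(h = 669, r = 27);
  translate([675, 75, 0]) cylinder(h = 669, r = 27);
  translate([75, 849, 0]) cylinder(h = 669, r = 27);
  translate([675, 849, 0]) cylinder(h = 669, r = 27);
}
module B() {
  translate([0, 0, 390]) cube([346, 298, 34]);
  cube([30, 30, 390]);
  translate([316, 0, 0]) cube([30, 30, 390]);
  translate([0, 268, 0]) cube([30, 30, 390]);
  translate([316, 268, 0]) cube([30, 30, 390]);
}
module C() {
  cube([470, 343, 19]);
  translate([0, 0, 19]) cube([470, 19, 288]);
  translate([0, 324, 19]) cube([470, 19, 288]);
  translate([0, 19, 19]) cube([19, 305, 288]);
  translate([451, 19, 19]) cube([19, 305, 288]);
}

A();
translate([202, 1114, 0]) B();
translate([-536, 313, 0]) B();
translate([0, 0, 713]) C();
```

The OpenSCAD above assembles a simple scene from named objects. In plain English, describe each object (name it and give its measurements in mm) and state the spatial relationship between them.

A is a table: top 750 mm (x) × 924 mm (y), 44 mm thick, upper face at z = 713 mm, on four round legs of 54 mm diameter, each leg's bounding box inset 48 mm from the nearest pair of top edges, running from z = 0 to the bottom of the top.

B is a four-legged stool. The seat is a 346×298×34 mm slab whose top surface is at z = 424 mm; four square legs, each 30×30 mm in cross-section, run from the floor (z = 0) to the underside of the seat, each flush with a corner of the seat.

C is an open-topped rectangular box: outside dimensions 470×343×307 mm, with a uniform wall and base thickness of 19 mm. The base is a full 470×343 slab on the floor; four walls sit on top of the base. The front and back walls (the −y and +y sides) span the full width; the two side walls fit between them.

Two stools sit around the table at the +y, −x sides. The open box is on top of the table.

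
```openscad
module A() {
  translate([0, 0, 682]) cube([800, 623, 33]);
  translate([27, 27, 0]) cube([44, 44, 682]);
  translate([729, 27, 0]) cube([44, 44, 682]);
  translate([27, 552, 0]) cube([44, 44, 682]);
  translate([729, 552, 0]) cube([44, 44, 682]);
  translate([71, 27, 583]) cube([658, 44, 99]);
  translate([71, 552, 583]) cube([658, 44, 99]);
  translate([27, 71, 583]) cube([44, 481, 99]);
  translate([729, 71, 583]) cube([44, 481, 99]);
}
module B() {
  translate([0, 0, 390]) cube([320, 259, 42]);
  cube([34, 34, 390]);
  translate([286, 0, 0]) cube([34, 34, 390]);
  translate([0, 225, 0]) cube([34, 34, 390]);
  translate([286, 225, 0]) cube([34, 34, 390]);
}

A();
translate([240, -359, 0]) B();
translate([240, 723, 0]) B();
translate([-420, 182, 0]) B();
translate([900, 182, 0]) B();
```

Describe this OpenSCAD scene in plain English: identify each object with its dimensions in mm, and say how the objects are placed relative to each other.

A is a rectangular dining table. The top is 800×623×33 mm with its upper surface at z = 715 mm. It stands on four 44×44 mm square legs, each inset 27 mm from the nearest pair of top edges, running from the floor to the underside of the top. Four apron rails, 44 mm thick and 99 mm tall, run between adjacent legs with their top edges flush with the underside of the top and their outer faces flush with the legs' outer faces.

B is a four-legged stool. The seat is 320×259 mm, 42 mm thick, top at z = 432 mm. It stands on four square legs, each 34×34 mm in cross-section, from z = 0 to the seat underside, each flush with a corner of the seat.

Four stools sit around the table at the −y, +y, −x, +x sides.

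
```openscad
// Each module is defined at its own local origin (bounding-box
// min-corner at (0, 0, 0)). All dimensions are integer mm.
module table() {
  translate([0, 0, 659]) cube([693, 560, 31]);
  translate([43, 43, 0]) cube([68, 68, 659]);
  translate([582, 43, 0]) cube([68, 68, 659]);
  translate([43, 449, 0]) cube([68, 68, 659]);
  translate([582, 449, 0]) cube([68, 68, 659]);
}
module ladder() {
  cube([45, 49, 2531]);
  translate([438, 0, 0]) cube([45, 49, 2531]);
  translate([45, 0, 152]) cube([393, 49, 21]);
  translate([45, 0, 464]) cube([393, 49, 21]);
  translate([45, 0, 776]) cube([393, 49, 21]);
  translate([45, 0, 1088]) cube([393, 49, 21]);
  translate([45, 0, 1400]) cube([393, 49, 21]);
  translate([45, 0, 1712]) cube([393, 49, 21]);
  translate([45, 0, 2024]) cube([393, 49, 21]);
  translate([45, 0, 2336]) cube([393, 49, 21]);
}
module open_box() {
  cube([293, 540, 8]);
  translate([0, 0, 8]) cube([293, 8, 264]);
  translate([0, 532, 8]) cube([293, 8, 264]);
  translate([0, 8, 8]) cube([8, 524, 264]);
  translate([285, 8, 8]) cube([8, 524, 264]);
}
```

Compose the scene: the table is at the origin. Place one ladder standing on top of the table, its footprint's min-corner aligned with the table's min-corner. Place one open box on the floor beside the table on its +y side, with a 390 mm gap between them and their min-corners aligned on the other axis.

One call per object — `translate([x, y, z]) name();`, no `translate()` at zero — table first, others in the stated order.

table();
translate([0, 0, 690]) ladder();
translate([0, 950, 0]) open_box();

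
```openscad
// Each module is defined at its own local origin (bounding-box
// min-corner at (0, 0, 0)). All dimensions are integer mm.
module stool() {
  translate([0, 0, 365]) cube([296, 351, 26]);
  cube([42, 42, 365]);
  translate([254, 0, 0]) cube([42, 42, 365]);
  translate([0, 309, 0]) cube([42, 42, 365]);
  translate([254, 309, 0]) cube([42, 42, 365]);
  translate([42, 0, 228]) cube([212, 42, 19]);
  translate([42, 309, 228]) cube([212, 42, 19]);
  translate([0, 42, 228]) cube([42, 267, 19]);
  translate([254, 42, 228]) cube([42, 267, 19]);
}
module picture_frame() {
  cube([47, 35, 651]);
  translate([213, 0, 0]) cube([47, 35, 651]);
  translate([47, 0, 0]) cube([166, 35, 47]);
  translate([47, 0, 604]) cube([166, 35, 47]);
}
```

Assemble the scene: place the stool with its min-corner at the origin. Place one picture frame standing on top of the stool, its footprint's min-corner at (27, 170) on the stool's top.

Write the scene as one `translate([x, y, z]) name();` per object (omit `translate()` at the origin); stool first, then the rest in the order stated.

stool();
translate([27, 170, 391]) picture_frame();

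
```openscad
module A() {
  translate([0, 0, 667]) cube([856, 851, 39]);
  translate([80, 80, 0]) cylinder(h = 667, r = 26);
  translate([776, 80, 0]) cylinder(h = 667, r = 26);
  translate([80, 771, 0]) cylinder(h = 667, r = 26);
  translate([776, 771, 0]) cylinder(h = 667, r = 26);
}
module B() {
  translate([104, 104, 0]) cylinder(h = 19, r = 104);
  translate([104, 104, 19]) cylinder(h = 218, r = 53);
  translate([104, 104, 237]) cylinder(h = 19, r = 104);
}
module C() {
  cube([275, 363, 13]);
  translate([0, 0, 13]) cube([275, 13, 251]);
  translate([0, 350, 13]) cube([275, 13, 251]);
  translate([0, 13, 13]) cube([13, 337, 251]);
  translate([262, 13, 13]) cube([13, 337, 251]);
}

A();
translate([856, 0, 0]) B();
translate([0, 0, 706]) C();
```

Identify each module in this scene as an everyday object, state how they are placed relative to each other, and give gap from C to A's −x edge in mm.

A is a table. B is a spool. C is an open box. The spool is against the table's +x side, with their −y faces flush. The open box is on top of the table. The gap from the open box to the table's −x edge is 0 mm.

The open box's min-x is at 0; the table's min-x is 0; gap = 0 mm.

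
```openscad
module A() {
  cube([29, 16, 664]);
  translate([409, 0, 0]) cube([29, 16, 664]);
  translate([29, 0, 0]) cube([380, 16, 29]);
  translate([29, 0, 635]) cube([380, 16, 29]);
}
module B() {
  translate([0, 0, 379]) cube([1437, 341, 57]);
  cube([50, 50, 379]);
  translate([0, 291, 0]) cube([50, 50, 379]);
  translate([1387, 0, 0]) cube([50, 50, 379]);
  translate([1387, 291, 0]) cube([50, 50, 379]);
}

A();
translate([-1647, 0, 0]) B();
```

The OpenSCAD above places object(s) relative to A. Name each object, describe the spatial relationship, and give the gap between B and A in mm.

The bench's nearest face is 210 mm from the picture frame's −x face.

A is a picture frame. B is a bench. The bench is on the floor beside the picture frame on its −x side. The gap between the bench and the picture frame is 210 mm.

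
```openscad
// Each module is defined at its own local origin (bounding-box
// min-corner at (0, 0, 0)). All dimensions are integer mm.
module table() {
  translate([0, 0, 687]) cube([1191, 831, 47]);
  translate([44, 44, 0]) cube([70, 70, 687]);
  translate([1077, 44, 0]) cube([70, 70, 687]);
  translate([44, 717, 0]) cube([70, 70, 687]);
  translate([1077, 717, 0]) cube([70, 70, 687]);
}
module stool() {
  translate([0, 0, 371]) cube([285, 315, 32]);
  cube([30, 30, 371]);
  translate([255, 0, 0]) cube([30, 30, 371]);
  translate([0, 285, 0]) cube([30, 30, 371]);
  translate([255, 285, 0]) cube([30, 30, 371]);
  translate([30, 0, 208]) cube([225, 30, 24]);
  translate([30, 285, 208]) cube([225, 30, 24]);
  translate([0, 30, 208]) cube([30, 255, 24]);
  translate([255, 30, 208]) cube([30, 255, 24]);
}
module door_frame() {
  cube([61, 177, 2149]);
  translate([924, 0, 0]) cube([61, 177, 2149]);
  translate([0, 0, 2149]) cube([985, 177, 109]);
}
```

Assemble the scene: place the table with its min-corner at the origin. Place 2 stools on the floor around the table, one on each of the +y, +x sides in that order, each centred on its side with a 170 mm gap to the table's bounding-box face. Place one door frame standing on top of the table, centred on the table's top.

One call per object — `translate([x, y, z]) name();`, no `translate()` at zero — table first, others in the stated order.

table();
translate([453, 1001, 0]) stool();
translate([1361, 258, 0]) stool();
translate([103, 327, 734]) door_frame();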